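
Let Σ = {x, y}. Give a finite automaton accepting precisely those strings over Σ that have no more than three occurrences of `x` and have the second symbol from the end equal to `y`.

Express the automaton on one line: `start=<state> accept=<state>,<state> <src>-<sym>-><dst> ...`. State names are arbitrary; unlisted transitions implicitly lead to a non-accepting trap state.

start=S0 accept=S5,S6,S9,S10,S13,S14,S15 S0-x->S1 S0-y->S2 S1-x->S3 S1-y->S4 S2-x->S5 S2-y->S6 S3-x->S7 S3-y->S8 S4-x->S9 S4-y->S10 S5-x->S3 S5-y->S4 S6-x->S5 S6-y->S6 S7-x->S11 S7-y->S12 S8-x->S13 S8-y->S14 S9-x->S7 S9-y->S8 S10-x->S9 S10-y->S10 S11-x->S11 S11-y->S11 S12-x->S11 S12-y->S15 S13-x->S11 S13-y->S12 S14-x->S13 S14-y->S14 S15-x->S11 S15-y->S15

Run two small machines in parallel and take their product. The first has 5 states tracking the count of `x`s, saturating at 4; the second has 7 states tracking the last 2 symbols read. A product state is a pair (one from each), accepting exactly when both do. Equivalent product states are then merged.
With 16 states:
          x    y  
>  S0     S1   S2 
   S1     S3   S4 
   S2     S5   S6 
   S3     S7   S8 
   S4     S9  S10 
 * S5     S3   S4 
 * S6     S5   S6 
   S7    S11  S12 
   S8    S13  S14 
 * S9     S7   S8 
 * S10    S9  S10 
   S11   S11  S11 
   S12   S11  S15 
 * S13   S11  S12 
 * S14   S13  S14 
 * S15   S11  S15 
(> = start, * = accepting)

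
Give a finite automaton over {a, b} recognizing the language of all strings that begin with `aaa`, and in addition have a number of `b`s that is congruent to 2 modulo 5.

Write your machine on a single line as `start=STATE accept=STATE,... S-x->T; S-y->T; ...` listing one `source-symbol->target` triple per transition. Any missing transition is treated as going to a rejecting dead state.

start=s0; accept=s9; s0-a->s1; s0-b->s2; s1-a->s3; s1-b->s2; s2-a->s2; s2-b->s4; s3-a->s5; s3-b->s2; s4-a->s4; s4-b->s6; s5-a->s5; s5-b->s7; s6-a->s6; s6-b->s8; s7-a->s7; s7-b->s9; s8-a->s8; s8-b->s10; s9-a->s9; s9-b->s11; s10-a->s10; s10-b->s2; s11-a->s11; s11-b->s12; s12-a->s12; s12-b->s5

Handle the two conditions separately and then intersect. One (5 states) tracks whether the input so far still matches the prefix `aaa`; the other (5 states) tracks the count of `b`s modulo 5. Each combined state is a pair, one component from each; accept when both components accept.
With 13 states:
          a    b  
>  s0     s1   s2 
   s1     s3   s2 
   s2     s2   s4 
   s3     s5   s2 
   s4     s4   s6 
   s5     s5   s7 
   s6     s6   s8 
   s7     s7   s9 
   s8     s8  s10 
 * s9     s9  s11 
   s10   s10   s2 
   s11   s11  s12 
   s12   s12   s5 
(> = start, * = accepting)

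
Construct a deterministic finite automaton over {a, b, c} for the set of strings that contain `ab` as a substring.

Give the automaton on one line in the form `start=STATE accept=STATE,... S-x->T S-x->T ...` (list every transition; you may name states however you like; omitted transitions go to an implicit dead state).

Track how much of `ab` has been matched so far: state q0 is no progress, q2 is the absorbing accept state reached once `ab` has occurred. Intermediate states record partial matches; on a mismatch, fall back to the longest reusable overlap.
With 3 states:
        a   b   c  
>  q0   q1  q0  q0 
   q1   q1  q2  q0 
 * q2   q2  q2  q2 
(> = start, * = accepting)

start=q0 accept=q2 q0-a->q1 q0-b->q0 q0-c->q0 q1-a->q1 q1-b->q2 q1-c->q0 q2-a->q2 q2-b->q2 q2-c->q2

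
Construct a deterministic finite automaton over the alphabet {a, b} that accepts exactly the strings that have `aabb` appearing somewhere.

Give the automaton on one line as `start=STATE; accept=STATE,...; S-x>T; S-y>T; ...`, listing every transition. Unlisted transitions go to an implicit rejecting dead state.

Track how much of `aabb` has been matched so far: state s0 is no progress, s4 is the absorbing accept state reached once `aabb` has occurred. Intermediate states record partial matches; on a mismatch, fall back to the longest reusable overlap.
        a   b  
>  s0   s1  s0 
   s1   s2  s0 
   s2   s2  s3 
   s3   s1  s4 
 * s4   s4  s4 
(> = start, * = accepting)

start=s0; accept=s4; s0-a>s1; s0-b>s0; s1-a>s2; s1-b>s0; s2-a>s2; s2-b>s3; s3-a>s1; s3-b>s4; s4-a>s4; s4-b>s4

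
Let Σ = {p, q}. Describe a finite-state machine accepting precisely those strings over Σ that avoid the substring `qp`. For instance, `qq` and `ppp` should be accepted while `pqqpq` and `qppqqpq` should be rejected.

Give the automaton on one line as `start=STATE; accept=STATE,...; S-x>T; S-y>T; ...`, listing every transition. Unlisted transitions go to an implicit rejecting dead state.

This is the complement of 'contains `qp`'. Use the same substring-matching states — s0 through s2 holding how much of `qp` has just been matched — but flip the accepting set: everything except the trap s2 accepts.
A 3-state machine:
        p   q  
>* s0   s0  s1 
 * s1   s2  s1 
   s2   s2  s2 
(> = start, * = accepting)

start=s0; accept=s0,s1; s0-p>s0; s0-q>s1; s1-p>s2; s1-q>s1; s2-p>s2; s2-q>s2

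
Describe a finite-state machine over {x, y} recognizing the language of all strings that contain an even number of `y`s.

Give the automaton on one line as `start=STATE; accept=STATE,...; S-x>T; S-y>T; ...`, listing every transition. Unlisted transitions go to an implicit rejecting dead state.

start=q0; accept=q0; q0-x>q0; q0-y>q1; q1-x>q1; q1-y>q0

The only thing that matters is how many `y`s have appeared, reduced mod 2. Use one state per residue: q0 for 0, …, q1 for 1. Reading `y` moves to the next residue; anything else stays put. q0 is accepting.
With 2 states:
        x   y  
>* q0   q0  q1 
   q1   q1  q0 
(> = start, * = accepting)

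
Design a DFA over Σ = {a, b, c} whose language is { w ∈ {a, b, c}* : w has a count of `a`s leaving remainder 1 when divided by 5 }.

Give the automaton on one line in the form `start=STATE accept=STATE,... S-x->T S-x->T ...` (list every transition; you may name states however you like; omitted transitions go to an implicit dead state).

Keep the running count of `a`s modulo 5: each `a` advances along the cycle s0 → s1 → s2 → s3 → s4 → s0 while other symbols loop. Accept at s1.
A 5-state machine:
        a   b   c  
>  s0   s1  s0  s0 
 * s1   s2  s1  s1 
   s2   s3  s2  s2 
   s3   s4  s3  s3 
   s4   s0  s4  s4 
(> = start, * = accepting)

start=s0 accept=s1 s0-a->s1 s0-b->s0 s0-c->s0 s1-a->s2 s1-b->s1 s1-c->s1 s2-a->s3 s2-b->s2 s2-c->s2 s3-a->s4 s3-b->s3 s3-c->s3 s4-a->s0 s4-b->s4 s4-c->s4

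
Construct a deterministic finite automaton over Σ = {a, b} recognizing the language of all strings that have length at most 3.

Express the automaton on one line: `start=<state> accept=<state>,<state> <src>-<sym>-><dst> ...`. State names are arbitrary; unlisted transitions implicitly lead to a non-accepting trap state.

Count input length up to 4: every symbol moves from q0 toward q4, which means 'more than 3' and absorbs. Accept from {q0, q1, q2, q3}.
A 5-state machine:
        a   b  
>* q0   q1  q1 
 * q1   q2  q2 
 * q2   q3  q3 
 * q3   q4  q4 
   q4   q4  q4 
(> = start, * = accepting)

start=q0 accept=q0,q1,q2,q3 q0-a->q1 q0-b->q1 q1-a->q2 q1-b->q2 q2-a->q3 q2-b->q3 q3-a->q4 q3-b->q4 q4-a->q4 q4-b->q4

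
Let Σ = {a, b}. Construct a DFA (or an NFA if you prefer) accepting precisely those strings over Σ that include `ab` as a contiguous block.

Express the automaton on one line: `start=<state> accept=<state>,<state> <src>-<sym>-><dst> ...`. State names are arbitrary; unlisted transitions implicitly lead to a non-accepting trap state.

Track how much of `ab` has been matched so far: state s0 is no progress, s2 is the absorbing accept state reached once `ab` has occurred. Intermediate states record partial matches; on a mismatch, fall back to the longest reusable overlap.
A 3-state machine:
        a   b  
>  s0   s1  s0 
   s1   s1  s2 
 * s2   s2  s2 
(> = start, * = accepting)

start=s0 accept=s2 s0-a->s1 s0-b->s0 s1-a->s1 s1-b->s2 s2-a->s2 s2-b->s2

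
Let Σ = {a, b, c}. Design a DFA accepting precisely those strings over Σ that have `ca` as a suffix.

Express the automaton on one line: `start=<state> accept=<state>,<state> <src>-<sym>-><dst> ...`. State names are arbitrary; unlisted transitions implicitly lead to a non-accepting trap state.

start=q0 accept=q2 q0-a->q0 q0-b->q0 q0-c->q1 q1-a->q2 q1-b->q0 q1-c->q1 q2-a->q0 q2-b->q0 q2-c->q1

Remember how much of `ca` the current input suffix matches. State q0 means no match yet; q1 means the last symbol is `c`; q2 means the last 2 symbols are `ca`. Only q2 accepts. On a mismatch, fall back to the longest proper suffix that is still a prefix of `ca`.
        a   b   c  
>  q0   q0  q0  q1 
   q1   q2  q0  q1 
 * q2   q0  q0  q1 
(> = start, * = accepting)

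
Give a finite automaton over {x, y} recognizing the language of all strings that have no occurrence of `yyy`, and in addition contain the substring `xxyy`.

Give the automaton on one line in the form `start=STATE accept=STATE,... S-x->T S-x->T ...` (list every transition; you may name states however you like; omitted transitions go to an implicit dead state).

start=q0 accept=q7,q8,q9 q0-x->q1 q0-y->q2 q1-x->q3 q1-y->q2 q2-x->q1 q2-y->q4 q3-x->q3 q3-y->q5 q4-x->q1 q4-y->q6 q5-x->q1 q5-y->q7 q6-x->q6 q6-y->q6 q7-x->q8 q7-y->q6 q8-x->q8 q8-y->q9 q9-x->q8 q9-y->q7

Run two small machines in parallel and take their product. One (4 states) tracks partial matches of the forbidden pattern `yyy`; the other (5 states) tracks whether and how much of `xxyy` has been seen. Each combined state is a pair, one component from each; accept when both components accept. Equivalent product states are then merged.
        x   y  
>  q0   q1  q2 
   q1   q3  q2 
   q2   q1  q4 
   q3   q3  q5 
   q4   q1  q6 
   q5   q1  q7 
   q6   q6  q6 
 * q7   q8  q6 
 * q8   q8  q9 
 * q9   q8  q7 
(> = start, * = accepting)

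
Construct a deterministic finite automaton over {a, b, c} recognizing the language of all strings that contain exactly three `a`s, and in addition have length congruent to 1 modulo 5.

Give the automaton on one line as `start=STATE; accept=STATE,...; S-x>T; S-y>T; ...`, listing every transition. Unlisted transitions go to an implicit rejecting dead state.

start=q0; accept=q18; q0-a>q1; q0-b>q2; q0-c>q2; q1-a>q3; q1-b>q4; q1-c>q4; q2-a>q4; q2-b>q5; q2-c>q5; q3-a>q6; q3-b>q7; q3-c>q7; q4-a>q7; q4-b>q8; q4-c>q8; q5-a>q8; q5-b>q9; q5-c>q9; q6-a>q10; q6-b>q11; q6-c>q11; q7-a>q11; q7-b>q12; q7-c>q12; q8-a>q12; q8-b>q13; q8-c>q13; q9-a>q13; q9-b>q14; q9-c>q14; q10-a>q10; q10-b>q10; q10-c>q10; q11-a>q10; q11-b>q15; q11-c>q15; q12-a>q15; q12-b>q16; q12-c>q16; q13-a>q16; q13-b>q17; q13-c>q17; q14-a>q17; q14-b>q0; q14-c>q0; q15-a>q10; q15-b>q18; q15-c>q18; q16-a>q18; q16-b>q19; q16-c>q19; q17-a>q19; q17-b>q1; q17-c>q1; q18-a>q10; q18-b>q20; q18-c>q20; q19-a>q20; q19-b>q3; q19-c>q3; q20-a>q10; q20-b>q6; q20-c>q6

Build one automaton per condition and run them in lockstep. One (5 states) tracks the count of `a`s, saturating at 4; the other (5 states) tracks the input length modulo 5. Each combined state is a pair, one component from each; accept when both components accept. Equivalent product states are then merged.
          a    b    c  
>  q0     q1   q2   q2 
   q1     q3   q4   q4 
   q2     q4   q5   q5 
   q3     q6   q7   q7 
   q4     q7   q8   q8 
   q5     q8   q9   q9 
   q6    q10  q11  q11 
   q7    q11  q12  q12 
   q8    q12  q13  q13 
   q9    q13  q14  q14 
   q10   q10  q10  q10 
   q11   q10  q15  q15 
   q12   q15  q16  q16 
   q13   q16  q17  q17 
   q14   q17   q0   q0 
   q15   q10  q18  q18 
   q16   q18  q19  q19 
   q17   q19   q1   q1 
 * q18   q10  q20  q20 
   q19   q20   q3   q3 
   q20   q10   q6   q6 
(> = start, * = accepting)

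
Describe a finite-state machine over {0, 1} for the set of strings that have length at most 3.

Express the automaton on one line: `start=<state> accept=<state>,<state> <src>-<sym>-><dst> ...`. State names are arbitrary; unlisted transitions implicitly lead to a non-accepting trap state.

start=S0 accept=S0,S1,S2,S3 S0-0->S1 S0-1->S1 S1-0->S2 S1-1->S2 S2-0->S3 S2-1->S3 S3-0->S4 S3-1->S4 S4-0->S4 S4-1->S4

Count input length up to 4: every symbol moves from S0 toward S4, which means 'more than 3' and absorbs. Accept from {S0, S1, S2, S3}.
With 5 states:
        0   1  
>* S0   S1  S1 
 * S1   S2  S2 
 * S2   S3  S3 
 * S3   S4  S4 
   S4   S4  S4 
(> = start, * = accepting)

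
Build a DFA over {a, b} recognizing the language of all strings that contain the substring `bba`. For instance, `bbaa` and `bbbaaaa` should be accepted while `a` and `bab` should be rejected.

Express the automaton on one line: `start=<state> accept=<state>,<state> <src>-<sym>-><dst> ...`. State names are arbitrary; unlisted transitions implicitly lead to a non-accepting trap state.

start=q0 accept=q3 q0-a->q0 q0-b->q1 q1-a->q0 q1-b->q2 q2-a->q3 q2-b->q2 q3-a->q3 q3-b->q3

States q0..q2 record the length of the longest prefix of `bba` that matches the current input suffix. Reaching q3 means `bba` has been seen, and we stay there forever. Accept from q3.
A 4-state machine:
        a   b  
>  q0   q0  q1 
   q1   q0  q2 
   q2   q3  q2 
 * q3   q3  q3 
(> = start, * = accepting)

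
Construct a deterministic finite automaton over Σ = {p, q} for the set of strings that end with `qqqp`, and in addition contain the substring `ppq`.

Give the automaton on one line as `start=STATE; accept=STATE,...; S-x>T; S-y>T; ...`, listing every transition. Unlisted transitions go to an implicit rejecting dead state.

start=s0; accept=s6; s0-p>s1; s0-q>s0; s1-p>s2; s1-q>s0; s2-p>s2; s2-q>s3; s3-p>s2; s3-q>s4; s4-p>s2; s4-q>s5; s5-p>s6; s5-q>s5; s6-p>s2; s6-q>s3

Build one automaton per condition and run them in lockstep. One (5 states) tracks how much of the suffix `qqqp` has currently been matched; the other (4 states) tracks whether and how much of `ppq` has been seen. Each combined state is a pair, one component from each; accept when both components accept. Equivalent product states are then merged.
A 7-state machine:
        p   q  
>  s0   s1  s0 
   s1   s2  s0 
   s2   s2  s3 
   s3   s2  s4 
   s4   s2  s5 
   s5   s6  s5 
 * s6   s2  s3 
(> = start, * = accepting)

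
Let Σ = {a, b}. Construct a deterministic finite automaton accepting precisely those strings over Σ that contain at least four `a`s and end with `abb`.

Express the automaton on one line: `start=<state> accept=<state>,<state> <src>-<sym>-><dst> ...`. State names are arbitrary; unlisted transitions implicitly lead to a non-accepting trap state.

Run two small machines in parallel and take their product. One (6 states) tracks the count of `a`s, saturating at 5; the other (4 states) tracks how much of the suffix `abb` has currently been matched. Each combined state is a pair, one component from each; accept when both components accept. Minimizing collapses redundant product states.
A 7-state machine:
        a   b  
>  S0   S1  S0 
   S1   S2  S1 
   S2   S3  S2 
   S3   S4  S3 
   S4   S4  S5 
   S5   S4  S6 
 * S6   S4  S3 
(> = start, * = accepting)

start=S0 accept=S6 S0-a->S1 S0-b->S0 S1-a->S2 S1-b->S1 S2-a->S3 S2-b->S2 S3-a->S4 S3-b->S3 S4-a->S4 S4-b->S5 S5-a->S4 S5-b->S6 S6-a->S4 S6-b->S3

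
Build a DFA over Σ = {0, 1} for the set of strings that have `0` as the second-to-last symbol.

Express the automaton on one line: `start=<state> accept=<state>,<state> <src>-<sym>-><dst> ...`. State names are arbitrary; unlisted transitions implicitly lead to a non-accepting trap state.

A DFA must remember the last 2 symbols (since which symbol is second-to-last isn't known until the input ends). Use one state per possible window of the last ≤2 symbols; accept from those whose window starts with `0`.
A 7-state machine:
        0   1  
>  S0   S1  S2 
   S1   S3  S4 
   S2   S5  S6 
 * S3   S3  S4 
 * S4   S5  S6 
   S5   S3  S4 
   S6   S5  S6 
(> = start, * = accepting)

start=S0 accept=S3,S4 S0-0->S1 S0-1->S2 S1-0->S3 S1-1->S4 S2-0->S5 S2-1->S6 S3-0->S3 S3-1->S4 S4-0->S5 S4-1->S6 S5-0->S3 S5-1->S4 S6-0->S5 S6-1->S6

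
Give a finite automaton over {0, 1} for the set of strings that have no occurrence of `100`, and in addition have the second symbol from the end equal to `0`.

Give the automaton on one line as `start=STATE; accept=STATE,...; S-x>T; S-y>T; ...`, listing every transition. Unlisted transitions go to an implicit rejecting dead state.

Build one automaton per condition and run them in lockstep. The first has 4 states tracking partial matches of the forbidden pattern `100`; the second has 7 states tracking the last 2 symbols read. A product state is a pair (one from each), accepting exactly when both do.
With 11 states:
          0    1  
>  q0     q1   q2 
   q1     q3   q4 
   q2     q5   q6 
 * q3     q3   q4 
 * q4     q5   q6 
   q5     q7   q4 
   q6     q5   q6 
   q7     q7   q8 
   q8     q9  q10 
   q9     q7   q8 
   q10    q9  q10 
(> = start, * = accepting)

start=q0; accept=q3,q4; q0-0>q1; q0-1>q2; q1-0>q3; q1-1>q4; q2-0>q5; q2-1>q6; q3-0>q3; q3-1>q4; q4-0>q5; q4-1>q6; q5-0>q7; q5-1>q4; q6-0>q5; q6-1>q6; q7-0>q7; q7-1>q8; q8-0>q9; q8-1>q10; q9-0>q7; q9-1>q8; q10-0>q9; q10-1>q10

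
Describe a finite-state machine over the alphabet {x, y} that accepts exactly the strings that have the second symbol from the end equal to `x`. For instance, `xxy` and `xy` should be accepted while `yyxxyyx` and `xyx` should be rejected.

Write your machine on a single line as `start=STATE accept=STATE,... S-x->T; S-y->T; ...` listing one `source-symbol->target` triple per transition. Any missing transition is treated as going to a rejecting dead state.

Because acceptance depends on a position counted from the end, the machine has to buffer the most recent 2 symbols. Make each state the string of the last up-to-2 symbols read; on input `x` shift the window left and append `x`. Accept when the buffered window has length 2 and begins with `x`.
With 7 states:
        x   y  
>  q0   q1  q2 
   q1   q3  q4 
   q2   q5  q6 
 * q3   q3  q4 
 * q4   q5  q6 
   q5   q3  q4 
   q6   q5  q6 
(> = start, * = accepting)

start=q0; accept=q3,q4; q0-x->q1; q0-y->q2; q1-x->q3; q1-y->q4; q2-x->q5; q2-y->q6; q3-x->q3; q3-y->q4; q4-x->q5; q4-y->q6; q5-x->q3; q5-y->q4; q6-x->q5; q6-y->q6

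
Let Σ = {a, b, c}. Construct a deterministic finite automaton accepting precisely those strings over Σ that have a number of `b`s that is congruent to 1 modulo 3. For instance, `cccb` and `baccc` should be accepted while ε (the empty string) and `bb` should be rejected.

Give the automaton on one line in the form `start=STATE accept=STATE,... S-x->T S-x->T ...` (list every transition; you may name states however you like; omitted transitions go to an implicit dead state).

start=q0 accept=q1 q0-a->q0 q0-b->q1 q0-c->q0 q1-a->q1 q1-b->q2 q1-c->q1 q2-a->q2 q2-b->q0 q2-c->q2

Keep the running count of `b`s modulo 3: each `b` advances along the cycle q0 → q1 → q2 → q0 while other symbols loop. Accept at q1.
With 3 states:
        a   b   c  
>  q0   q0  q1  q0 
 * q1   q1  q2  q1 
   q2   q2  q0  q2 
(> = start, * = accepting)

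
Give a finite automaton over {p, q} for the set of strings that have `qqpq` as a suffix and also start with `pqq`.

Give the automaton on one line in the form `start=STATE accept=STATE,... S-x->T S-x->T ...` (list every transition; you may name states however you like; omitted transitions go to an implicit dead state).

Handle the two conditions separately and then intersect. The first has 5 states tracking how much of the suffix `qqpq` has currently been matched; the second has 5 states tracking whether the input so far still matches the prefix `pqq`. A product state is a pair (one from each), accepting exactly when both do. Equivalent product states are then merged.
With 9 states:
        p   q  
>  s0   s1  s2 
   s1   s2  s3 
   s2   s2  s2 
   s3   s2  s4 
   s4   s5  s4 
   s5   s6  s7 
   s6   s6  s8 
 * s7   s6  s4 
   s8   s6  s4 
(> = start, * = accepting)

start=s0 accept=s7 s0-p->s1 s0-q->s2 s1-p->s2 s1-q->s3 s2-p->s2 s2-q->s2 s3-p->s2 s3-q->s4 s4-p->s5 s4-q->s4 s5-p->s6 s5-q->s7 s6-p->s6 s6-q->s8 s7-p->s6 s7-q->s4 s8-p->s6 s8-q->s4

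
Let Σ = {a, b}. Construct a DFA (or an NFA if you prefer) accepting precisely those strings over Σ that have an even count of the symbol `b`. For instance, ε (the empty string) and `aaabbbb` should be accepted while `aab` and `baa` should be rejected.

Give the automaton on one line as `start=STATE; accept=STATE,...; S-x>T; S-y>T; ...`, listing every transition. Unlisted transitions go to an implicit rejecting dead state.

The only thing that matters is how many `b`s have appeared, reduced mod 2. Use one state per residue: S0 for 0, …, S1 for 1. Reading `b` moves to the next residue; anything else stays put. S0 is accepting.
2 states suffice.
        a   b  
>* S0   S0  S1 
   S1   S1  S0 
(> = start, * = accepting)

start=S0; accept=S0; S0-a>S0; S0-b>S1; S1-a>S1; S1-b>S0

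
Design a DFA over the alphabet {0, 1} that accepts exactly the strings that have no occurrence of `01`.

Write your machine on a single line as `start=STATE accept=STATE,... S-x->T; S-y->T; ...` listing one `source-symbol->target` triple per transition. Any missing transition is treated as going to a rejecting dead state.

start=q0; accept=q0,q1; q0-0->q1; q0-1->q0; q1-0->q1; q1-1->q2; q2-0->q2; q2-1->q2

This is the complement of 'contains `01`'. Use the same substring-matching states — q0 through q2 holding how much of `01` has just been matched — but flip the accepting set: everything except the trap q2 accepts.
With 3 states:
        0   1  
>* q0   q1  q0 
 * q1   q1  q2 
   q2   q2  q2 
(> = start, * = accepting)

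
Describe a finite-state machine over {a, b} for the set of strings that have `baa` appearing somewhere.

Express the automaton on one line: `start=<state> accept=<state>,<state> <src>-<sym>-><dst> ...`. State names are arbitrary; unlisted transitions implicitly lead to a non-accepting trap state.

Track how much of `baa` has been matched so far: state S0 is no progress, S3 is the absorbing accept state reached once `baa` has occurred. Intermediate states record partial matches; on a mismatch, fall back to the longest reusable overlap.
With 4 states:
        a   b  
>  S0   S0  S1 
   S1   S2  S1 
   S2   S3  S1 
 * S3   S3  S3 
(> = start, * = accepting)

start=S0 accept=S3 S0-a->S0 S0-b->S1 S1-a->S2 S1-b->S1 S2-a->S3 S2-b->S1 S3-a->S3 S3-b->S3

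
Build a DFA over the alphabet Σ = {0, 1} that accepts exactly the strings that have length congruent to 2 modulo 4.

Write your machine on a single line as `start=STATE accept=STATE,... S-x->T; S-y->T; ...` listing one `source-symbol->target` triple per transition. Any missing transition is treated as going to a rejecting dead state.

start=A; accept=C; A-0->B; A-1->B; B-0->C; B-1->C; C-0->D; C-1->D; D-0->A; D-1->A

Only the length mod 4 matters, so use a 4-cycle: from any state, every input symbol moves to the next state, wrapping D back to A. Mark C accepting.
A 4-state machine:
       0  1 
>  A   B  B 
   B   C  C 
 * C   D  D 
   D   A  A 
(> = start, * = accepting)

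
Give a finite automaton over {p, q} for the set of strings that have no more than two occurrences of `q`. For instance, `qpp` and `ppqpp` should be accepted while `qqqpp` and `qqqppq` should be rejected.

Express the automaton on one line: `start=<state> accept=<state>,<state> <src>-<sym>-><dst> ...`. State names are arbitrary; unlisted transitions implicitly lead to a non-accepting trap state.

start=S0 accept=S0,S1,S2 S0-p->S0 S0-q->S1 S1-p->S1 S1-q->S2 S2-p->S2 S2-q->S3 S3-p->S3 S3-q->S3

Only the number of `q`s matters, and only up to 3. Make a chain S0 → S1 → S2 → S3 advanced by each `q` (with S3 absorbing); every other symbol self-loops. The accepting set is {S0, S1, S2}.
        p   q  
>* S0   S0  S1 
 * S1   S1  S2 
 * S2   S2  S3 
   S3   S3  S3 
(> = start, * = accepting)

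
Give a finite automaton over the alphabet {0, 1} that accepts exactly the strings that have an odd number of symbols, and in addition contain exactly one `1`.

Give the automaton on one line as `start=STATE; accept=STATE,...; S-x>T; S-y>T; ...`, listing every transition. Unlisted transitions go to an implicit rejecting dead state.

start=q0; accept=q2; q0-0>q1; q0-1>q2; q1-0>q0; q1-1>q3; q2-0>q3; q2-1>q4; q3-0>q2; q3-1>q4; q4-0>q4; q4-1>q4

Run two small machines in parallel and take their product. The first has 2 states tracking the input length modulo 2; the second has 3 states tracking the count of `1`s, saturating at 2. A product state is a pair (one from each), accepting exactly when both do. Equivalent product states are then merged.
With 5 states:
        0   1  
>  q0   q1  q2 
   q1   q0  q3 
 * q2   q3  q4 
   q3   q2  q4 
   q4   q4  q4 
(> = start, * = accepting)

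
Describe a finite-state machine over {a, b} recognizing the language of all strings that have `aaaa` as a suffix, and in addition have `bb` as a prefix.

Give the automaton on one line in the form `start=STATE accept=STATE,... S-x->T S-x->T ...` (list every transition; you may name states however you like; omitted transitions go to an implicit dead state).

Run two small machines in parallel and take their product. One (5 states) tracks how much of the suffix `aaaa` has currently been matched; the other (4 states) tracks whether the input so far still matches the prefix `bb`. Each combined state is a pair, one component from each; accept when both components accept. Minimizing collapses redundant product states.
        a   b  
>  s0   s1  s2 
   s1   s1  s1 
   s2   s1  s3 
   s3   s4  s3 
   s4   s5  s3 
   s5   s6  s3 
   s6   s7  s3 
 * s7   s7  s3 
(> = start, * = accepting)

start=s0 accept=s7 s0-a->s1 s0-b->s2 s1-a->s1 s1-b->s1 s2-a->s1 s2-b->s3 s3-a->s4 s3-b->s3 s4-a->s5 s4-b->s3 s5-a->s6 s5-b->s3 s6-a->s7 s6-b->s3 s7-a->s7 s7-b->s3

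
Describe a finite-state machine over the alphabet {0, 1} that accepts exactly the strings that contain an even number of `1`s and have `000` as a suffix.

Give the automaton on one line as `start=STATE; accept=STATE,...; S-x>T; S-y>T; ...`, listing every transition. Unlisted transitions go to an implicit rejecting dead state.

Build one automaton per condition and run them in lockstep. The first has 2 states tracking the count of `1`s modulo 2; the second has 4 states tracking how much of the suffix `000` has currently been matched. A product state is a pair (one from each), accepting exactly when both do. Equivalent product states are then merged.
        0   1  
>  q0   q1  q2 
   q1   q3  q2 
   q2   q2  q0 
   q3   q4  q2 
 * q4   q4  q2 
(> = start, * = accepting)

start=q0; accept=q4; q0-0>q1; q0-1>q2; q1-0>q3; q1-1>q2; q2-0>q2; q2-1>q0; q3-0>q4; q3-1>q2; q4-0>q4; q4-1>q2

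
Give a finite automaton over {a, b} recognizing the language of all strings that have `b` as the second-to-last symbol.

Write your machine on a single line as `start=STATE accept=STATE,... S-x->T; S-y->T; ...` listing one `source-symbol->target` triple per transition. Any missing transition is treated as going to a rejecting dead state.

Because acceptance depends on a position counted from the end, the machine has to buffer the most recent 2 symbols. Make each state the string of the last up-to-2 symbols read; on input `x` shift the window left and append `x`. Accept when the buffered window has length 2 and begins with `b`.
A 7-state machine:
        a   b  
>  s0   s1  s2 
   s1   s3  s4 
   s2   s5  s6 
   s3   s3  s4 
   s4   s5  s6 
 * s5   s3  s4 
 * s6   s5  s6 
(> = start, * = accepting)

start=s0; accept=s5,s6; s0-a->s1; s0-b->s2; s1-a->s3; s1-b->s4; s2-a->s5; s2-b->s6; s3-a->s3; s3-b->s4; s4-a->s5; s4-b->s6; s5-a->s3; s5-b->s4; s6-a->s5; s6-b->s6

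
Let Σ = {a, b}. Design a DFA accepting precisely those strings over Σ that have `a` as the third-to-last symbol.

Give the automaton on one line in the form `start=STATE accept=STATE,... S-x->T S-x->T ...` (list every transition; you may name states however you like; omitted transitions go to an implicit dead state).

A DFA must remember the last 3 symbols (since which symbol is third-to-last isn't known until the input ends). Use one state per possible window of the last ≤3 symbols; accept from those whose window starts with `a`.
15 states suffice.
          a    b  
>  s0     s1   s2 
   s1     s3   s4 
   s2     s5   s6 
   s3     s7   s8 
   s4     s9  s10 
   s5    s11  s12 
   s6    s13  s14 
 * s7     s7   s8 
 * s8     s9  s10 
 * s9    s11  s12 
 * s10   s13  s14 
   s11    s7   s8 
   s12    s9  s10 
   s13   s11  s12 
   s14   s13  s14 
(> = start, * = accepting)

start=s0 accept=s7,s8,s9,s10 s0-a->s1 s0-b->s2 s1-a->s3 s1-b->s4 s2-a->s5 s2-b->s6 s3-a->s7 s3-b->s8 s4-a->s9 s4-b->s10 s5-a->s11 s5-b->s12 s6-a->s13 s6-b->s14 s7-a->s7 s7-b->s8 s8-a->s9 s8-b->s10 s9-a->s11 s9-b->s12 s10-a->s13 s10-b->s14 s11-a->s7 s11-b->s8 s12-a->s9 s12-b->s10 s13-a->s11 s13-b->s12 s14-a->s13 s14-b->s14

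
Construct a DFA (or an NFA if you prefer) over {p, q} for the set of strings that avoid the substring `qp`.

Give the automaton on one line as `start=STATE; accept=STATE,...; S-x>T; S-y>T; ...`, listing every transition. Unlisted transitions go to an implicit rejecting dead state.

Track partial matches of the forbidden pattern `qp`. State C is a dead state reached once `qp` has occurred; every other state accepts. A means no part of `qp` is currently matched.
A 3-state machine:
       p  q 
>* A   A  B 
 * B   C  B 
   C   C  C 
(> = start, * = accepting)

start=A; accept=A,B; A-p>A; A-q>B; B-p>C; B-q>B; C-p>C; C-q>C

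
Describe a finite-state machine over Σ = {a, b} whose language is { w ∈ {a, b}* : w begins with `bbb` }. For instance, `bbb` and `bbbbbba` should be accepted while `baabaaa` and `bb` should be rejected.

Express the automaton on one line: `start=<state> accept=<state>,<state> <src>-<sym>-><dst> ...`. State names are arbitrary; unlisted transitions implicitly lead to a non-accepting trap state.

start=s0 accept=s3 s0-a->s4 s0-b->s1 s1-a->s4 s1-b->s2 s2-a->s4 s2-b->s3 s3-a->s3 s3-b->s3 s4-a->s4 s4-b->s4

Walk along `bbb` while the input agrees: from s0 take `b` to s1, and so on. Any deviation drops to the rejecting sink s4. Once s3 is reached the prefix is confirmed and every continuation is accepted.
        a   b  
>  s0   s4  s1 
   s1   s4  s2 
   s2   s4  s3 
 * s3   s3  s3 
   s4   s4  s4 
(> = start, * = accepting)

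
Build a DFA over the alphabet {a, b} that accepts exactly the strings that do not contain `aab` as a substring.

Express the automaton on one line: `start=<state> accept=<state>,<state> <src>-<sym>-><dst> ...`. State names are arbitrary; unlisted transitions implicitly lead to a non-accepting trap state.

start=q0 accept=q0,q1,q2 q0-a->q1 q0-b->q0 q1-a->q2 q1-b->q0 q2-a->q2 q2-b->q3 q3-a->q3 q3-b->q3

Track partial matches of the forbidden pattern `aab`. State q3 is a dead state reached once `aab` has occurred; every other state accepts. q0 means no part of `aab` is currently matched.
A 4-state machine:
        a   b  
>* q0   q1  q0 
 * q1   q2  q0 
 * q2   q2  q3 
   q3   q3  q3 
(> = start, * = accepting)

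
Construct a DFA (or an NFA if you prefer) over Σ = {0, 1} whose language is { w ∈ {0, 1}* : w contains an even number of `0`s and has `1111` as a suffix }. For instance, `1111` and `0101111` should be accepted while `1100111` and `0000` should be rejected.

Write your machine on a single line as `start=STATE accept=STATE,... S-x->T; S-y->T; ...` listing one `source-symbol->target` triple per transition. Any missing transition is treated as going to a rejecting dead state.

Build one automaton per condition and run them in lockstep. One (2 states) tracks the count of `0`s modulo 2; the other (5 states) tracks how much of the suffix `1111` has currently been matched. Each combined state is a pair, one component from each; accept when both components accept. Minimizing collapses redundant product states.
        0   1  
>  s0   s1  s2 
   s1   s0  s1 
   s2   s1  s3 
   s3   s1  s4 
   s4   s1  s5 
 * s5   s1  s5 
(> = start, * = accepting)

start=s0; accept=s5; s0-0->s1; s0-1->s2; s1-0->s0; s1-1->s1; s2-0->s1; s2-1->s3; s3-0->s1; s3-1->s4; s4-0->s1; s4-1->s5; s5-0->s1; s5-1->s5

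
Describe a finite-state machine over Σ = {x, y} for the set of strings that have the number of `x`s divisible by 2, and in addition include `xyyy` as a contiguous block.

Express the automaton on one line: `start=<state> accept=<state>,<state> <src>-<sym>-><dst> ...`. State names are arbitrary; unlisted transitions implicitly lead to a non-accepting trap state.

start=q0 accept=q8 q0-x->q1 q0-y->q0 q1-x->q2 q1-y->q3 q2-x->q1 q2-y->q4 q3-x->q2 q3-y->q5 q4-x->q1 q4-y->q6 q5-x->q2 q5-y->q7 q6-x->q1 q6-y->q8 q7-x->q8 q7-y->q7 q8-x->q7 q8-y->q8

Build one automaton per condition and run them in lockstep. One (2 states) tracks the count of `x`s modulo 2; the other (5 states) tracks whether and how much of `xyyy` has been seen. Each combined state is a pair, one component from each; accept when both components accept.
With 9 states:
        x   y  
>  q0   q1  q0 
   q1   q2  q3 
   q2   q1  q4 
   q3   q2  q5 
   q4   q1  q6 
   q5   q2  q7 
   q6   q1  q8 
   q7   q8  q7 
 * q8   q7  q8 
(> = start, * = accepting)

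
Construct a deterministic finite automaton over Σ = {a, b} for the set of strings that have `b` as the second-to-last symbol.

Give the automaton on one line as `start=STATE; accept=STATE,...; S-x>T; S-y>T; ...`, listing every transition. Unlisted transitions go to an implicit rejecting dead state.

start=q0; accept=q5,q6; q0-a>q1; q0-b>q2; q1-a>q3; q1-b>q4; q2-a>q5; q2-b>q6; q3-a>q3; q3-b>q4; q4-a>q5; q4-b>q6; q5-a>q3; q5-b>q4; q6-a>q5; q6-b>q6

Because acceptance depends on a position counted from the end, the machine has to buffer the most recent 2 symbols. Make each state the string of the last up-to-2 symbols read; on input `x` shift the window left and append `x`. Accept when the buffered window has length 2 and begins with `b`.
With 7 states:
        a   b  
>  q0   q1  q2 
   q1   q3  q4 
   q2   q5  q6 
   q3   q3  q4 
   q4   q5  q6 
 * q5   q3  q4 
 * q6   q5  q6 
(> = start, * = accepting)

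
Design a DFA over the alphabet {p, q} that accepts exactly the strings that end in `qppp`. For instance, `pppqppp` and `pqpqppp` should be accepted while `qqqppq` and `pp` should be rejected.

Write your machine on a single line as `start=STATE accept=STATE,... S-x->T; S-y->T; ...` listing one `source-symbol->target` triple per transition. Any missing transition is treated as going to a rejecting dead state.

start=s0; accept=s4; s0-p->s0; s0-q->s1; s1-p->s2; s1-q->s1; s2-p->s3; s2-q->s1; s3-p->s4; s3-q->s1; s4-p->s0; s4-q->s1

Remember how much of `qppp` the current input suffix matches. State s0 means no match yet; s1 means the last symbol is `q`; s2 means the last 2 symbols are `qp`; s3 means the last 3 symbols are `qpp`; s4 means the last 4 symbols are `qppp`. Only s4 accepts. On a mismatch, fall back to the longest proper suffix that is still a prefix of `qppp`.
A 5-state machine:
        p   q  
>  s0   s0  s1 
   s1   s2  s1 
   s2   s3  s1 
   s3   s4  s1 
 * s4   s0  s1 
(> = start, * = accepting)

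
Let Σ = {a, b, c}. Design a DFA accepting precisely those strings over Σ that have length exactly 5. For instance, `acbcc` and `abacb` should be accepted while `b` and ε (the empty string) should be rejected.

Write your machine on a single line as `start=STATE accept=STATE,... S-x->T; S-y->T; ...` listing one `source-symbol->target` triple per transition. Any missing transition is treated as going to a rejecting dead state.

We only need to distinguish lengths 0, 1, …, 5, and '>5'. Chain q0 → q1 → q2 → q3 → q4 → q5 → q6 on every symbol, with q6 looping. Accepting states: {q5}.
        a   b   c  
>  q0   q1  q1  q1 
   q1   q2  q2  q2 
   q2   q3  q3  q3 
   q3   q4  q4  q4 
   q4   q5  q5  q5 
 * q5   q6  q6  q6 
   q6   q6  q6  q6 
(> = start, * = accepting)

start=q0; accept=q5; q0-a->q1; q0-b->q1; q0-c->q1; q1-a->q2; q1-b->q2; q1-c->q2; q2-a->q3; q2-b->q3; q2-c->q3; q3-a->q4; q3-b->q4; q3-c->q4; q4-a->q5; q4-b->q5; q4-c->q5; q5-a->q6; q5-b->q6; q5-c->q6; q6-a->q6; q6-b->q6; q6-c->q6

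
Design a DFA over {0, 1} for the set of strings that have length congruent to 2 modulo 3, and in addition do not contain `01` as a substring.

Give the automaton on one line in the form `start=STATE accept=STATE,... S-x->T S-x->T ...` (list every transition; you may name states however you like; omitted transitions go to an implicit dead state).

Handle the two conditions separately and then intersect. One (3 states) tracks the input length modulo 3; the other (3 states) tracks partial matches of the forbidden pattern `01`. Each combined state is a pair, one component from each; accept when both components accept. Equivalent product states are then merged.
7 states suffice.
        0   1  
>  q0   q1  q2 
   q1   q3  q4 
   q2   q3  q5 
 * q3   q6  q4 
   q4   q4  q4 
 * q5   q6  q0 
   q6   q1  q4 
(> = start, * = accepting)

start=q0 accept=q3,q5 q0-0->q1 q0-1->q2 q1-0->q3 q1-1->q4 q2-0->q3 q2-1->q5 q3-0->q6 q3-1->q4 q4-0->q4 q4-1->q4 q5-0->q6 q5-1->q0 q6-0->q1 q6-1->q4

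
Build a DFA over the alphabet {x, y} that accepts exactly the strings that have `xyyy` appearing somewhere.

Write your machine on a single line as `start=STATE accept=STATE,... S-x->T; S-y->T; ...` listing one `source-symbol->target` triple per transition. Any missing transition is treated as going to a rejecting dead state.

States S0..S3 record the length of the longest prefix of `xyyy` that matches the current input suffix. Reaching S4 means `xyyy` has been seen, and we stay there forever. Accept from S4.
With 5 states:
        x   y  
>  S0   S1  S0 
   S1   S1  S2 
   S2   S1  S3 
   S3   S1  S4 
 * S4   S4  S4 
(> = start, * = accepting)

start=S0; accept=S4; S0-x->S1; S0-y->S0; S1-x->S1; S1-y->S2; S2-x->S1; S2-y->S3; S3-x->S1; S3-y->S4; S4-x->S4; S4-y->S4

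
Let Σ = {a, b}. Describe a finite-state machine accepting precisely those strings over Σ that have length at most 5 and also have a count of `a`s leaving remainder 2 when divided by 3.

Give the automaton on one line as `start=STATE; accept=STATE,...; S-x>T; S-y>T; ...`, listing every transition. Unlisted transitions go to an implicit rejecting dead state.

Handle the two conditions separately and then intersect. One (7 states) tracks the input length, saturating at 6; the other (3 states) tracks the count of `a`s modulo 3. Each combined state is a pair, one component from each; accept when both components accept. Equivalent product states are then merged.
A 13-state machine:
          a    b  
>  S0     S1   S2 
   S1     S3   S4 
   S2     S4   S5 
 * S3     S6   S7 
   S4     S7   S8 
   S5     S8   S6 
   S6     S9  S10 
 * S7    S10  S11 
   S8    S11   S9 
   S9    S12  S10 
   S10   S10  S10 
 * S11   S10  S12 
 * S12   S10  S10 
(> = start, * = accepting)

start=S0; accept=S3,S7,S11,S12; S0-a>S1; S0-b>S2; S1-a>S3; S1-b>S4; S2-a>S4; S2-b>S5; S3-a>S6; S3-b>S7; S4-a>S7; S4-b>S8; S5-a>S8; S5-b>S6; S6-a>S9; S6-b>S10; S7-a>S10; S7-b>S11; S8-a>S11; S8-b>S9; S9-a>S12; S9-b>S10; S10-a>S10; S10-b>S10; S11-a>S10; S11-b>S12; S12-a>S10; S12-b>S10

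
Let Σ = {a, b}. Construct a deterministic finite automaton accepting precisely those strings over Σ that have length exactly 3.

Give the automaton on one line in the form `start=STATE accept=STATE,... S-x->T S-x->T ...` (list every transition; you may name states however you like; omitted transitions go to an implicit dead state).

start=q0 accept=q3 q0-a->q1 q0-b->q1 q1-a->q2 q1-b->q2 q2-a->q3 q2-b->q3 q3-a->q4 q3-b->q4 q4-a->q4 q4-b->q4

We only need to distinguish lengths 0, 1, …, 3, and '>3'. Chain q0 → q1 → q2 → q3 → q4 on every symbol, with q4 looping. Accepting states: {q3}.
With 5 states:
        a   b  
>  q0   q1  q1 
   q1   q2  q2 
   q2   q3  q3 
 * q3   q4  q4 
   q4   q4  q4 
(> = start, * = accepting)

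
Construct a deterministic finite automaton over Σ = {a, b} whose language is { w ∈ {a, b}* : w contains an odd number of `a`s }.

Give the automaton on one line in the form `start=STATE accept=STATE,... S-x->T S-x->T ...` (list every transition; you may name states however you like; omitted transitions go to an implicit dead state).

Keep the running count of `a`s modulo 2: each `a` advances along the cycle q0 → q1 → q0 while other symbols loop. Accept at q1.
With 2 states:
        a   b  
>  q0   q1  q0 
 * q1   q0  q1 
(> = start, * = accepting)

start=q0 accept=q1 q0-a->q1 q0-b->q0 q1-a->q0 q1-b->q1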